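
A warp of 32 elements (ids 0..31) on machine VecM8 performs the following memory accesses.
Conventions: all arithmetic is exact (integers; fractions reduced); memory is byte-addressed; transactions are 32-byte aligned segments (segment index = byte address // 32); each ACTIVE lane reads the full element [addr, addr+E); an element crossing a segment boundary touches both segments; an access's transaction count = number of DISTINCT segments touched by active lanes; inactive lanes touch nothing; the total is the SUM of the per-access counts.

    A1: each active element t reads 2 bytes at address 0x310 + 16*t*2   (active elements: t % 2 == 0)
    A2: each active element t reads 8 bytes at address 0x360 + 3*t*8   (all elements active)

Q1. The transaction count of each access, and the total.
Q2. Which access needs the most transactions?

A1: 16 transactions
A2: 24 transactions

Answer: 16,24; total 40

Answer: A2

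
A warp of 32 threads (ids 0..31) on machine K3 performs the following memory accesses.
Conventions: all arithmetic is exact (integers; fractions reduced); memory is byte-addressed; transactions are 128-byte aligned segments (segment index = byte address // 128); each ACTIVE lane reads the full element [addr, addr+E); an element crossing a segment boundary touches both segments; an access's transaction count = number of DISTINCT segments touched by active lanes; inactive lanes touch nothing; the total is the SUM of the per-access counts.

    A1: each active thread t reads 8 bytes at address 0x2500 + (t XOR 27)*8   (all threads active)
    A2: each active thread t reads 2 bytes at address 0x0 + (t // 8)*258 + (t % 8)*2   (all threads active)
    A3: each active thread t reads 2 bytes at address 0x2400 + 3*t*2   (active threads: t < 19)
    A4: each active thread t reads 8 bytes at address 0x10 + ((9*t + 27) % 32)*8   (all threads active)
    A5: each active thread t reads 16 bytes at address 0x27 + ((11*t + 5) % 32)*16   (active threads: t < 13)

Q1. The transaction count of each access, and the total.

A1: 2 transactions
A2: 4 transactions
A3: 1 transaction
A4: 3 transactions
A5: 5 transactions

Answer: 2,4,1,3,5; total 15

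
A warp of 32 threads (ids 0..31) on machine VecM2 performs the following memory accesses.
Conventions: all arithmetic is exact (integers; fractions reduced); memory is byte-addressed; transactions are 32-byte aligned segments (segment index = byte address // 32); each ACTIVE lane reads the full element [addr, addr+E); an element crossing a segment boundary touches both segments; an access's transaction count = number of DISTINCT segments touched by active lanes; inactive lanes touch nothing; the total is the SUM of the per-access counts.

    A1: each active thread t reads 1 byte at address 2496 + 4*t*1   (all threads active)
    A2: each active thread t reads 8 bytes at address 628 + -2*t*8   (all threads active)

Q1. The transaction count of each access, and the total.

A1: 4 transactions
A2: 16 transactions

Answer: 4,16; total 20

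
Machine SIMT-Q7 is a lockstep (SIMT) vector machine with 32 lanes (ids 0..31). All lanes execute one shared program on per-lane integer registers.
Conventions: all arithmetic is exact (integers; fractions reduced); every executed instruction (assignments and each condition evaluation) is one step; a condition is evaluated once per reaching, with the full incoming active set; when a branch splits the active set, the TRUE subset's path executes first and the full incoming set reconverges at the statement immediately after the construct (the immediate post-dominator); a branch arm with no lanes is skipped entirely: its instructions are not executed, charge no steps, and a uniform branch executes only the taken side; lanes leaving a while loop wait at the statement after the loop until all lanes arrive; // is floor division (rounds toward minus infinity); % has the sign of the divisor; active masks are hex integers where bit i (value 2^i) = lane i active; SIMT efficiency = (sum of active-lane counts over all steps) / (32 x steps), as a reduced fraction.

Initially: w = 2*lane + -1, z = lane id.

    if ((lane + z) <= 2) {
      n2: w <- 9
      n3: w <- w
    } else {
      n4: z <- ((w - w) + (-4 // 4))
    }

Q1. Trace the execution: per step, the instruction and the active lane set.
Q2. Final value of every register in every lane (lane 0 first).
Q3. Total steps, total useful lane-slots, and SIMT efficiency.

step 0: eval ((lane + z) <= 2)       0xffffffff
step 1: w <- 9                       0x00000003
step 2: w <- w                       0x00000003
step 3: z <- ((w - w) + (-4 // 4))   0xfffffffc

Answer: 4 steps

w: 9,9,3,5,7,9,11,13,15,17,19,21,23,25,27,29,31,33,35,37,39,41,43,45,47,49,51,53,55,57,59,61
z: 0,1,-1,-1,-1,-1,-1,-1,-1,-1,-1,-1,-1,-1,-1,-1,-1,-1,-1,-1,-1,-1,-1,-1,-1,-1,-1,-1,-1,-1,-1,-1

steps = 4; useful = 66; efficiency = 66/128 = 33/64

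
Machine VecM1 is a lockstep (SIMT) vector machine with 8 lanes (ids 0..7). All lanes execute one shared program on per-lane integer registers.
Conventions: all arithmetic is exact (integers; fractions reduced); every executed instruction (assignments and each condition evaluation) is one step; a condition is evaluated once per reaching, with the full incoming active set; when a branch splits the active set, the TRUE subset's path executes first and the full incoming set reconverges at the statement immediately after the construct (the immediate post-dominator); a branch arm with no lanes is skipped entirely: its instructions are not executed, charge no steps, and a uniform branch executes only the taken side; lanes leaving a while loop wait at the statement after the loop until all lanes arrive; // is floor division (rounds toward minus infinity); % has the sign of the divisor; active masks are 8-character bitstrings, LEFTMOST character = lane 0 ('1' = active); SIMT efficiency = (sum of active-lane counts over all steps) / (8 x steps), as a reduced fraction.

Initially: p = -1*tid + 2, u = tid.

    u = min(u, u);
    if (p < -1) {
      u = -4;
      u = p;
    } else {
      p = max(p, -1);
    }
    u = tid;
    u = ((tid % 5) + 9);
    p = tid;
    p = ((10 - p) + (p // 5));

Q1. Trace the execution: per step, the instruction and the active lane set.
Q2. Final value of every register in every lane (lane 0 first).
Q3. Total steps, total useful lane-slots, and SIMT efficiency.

step 0: u <- min(u, u)               11111111
step 1: eval (p < -1)                11111111
step 2: u <- -4                      00001111
step 3: u <- p                       00001111
step 4: p <- max(p, -1)              11110000
step 5: u <- tid                     11111111
step 6: u <- ((tid % 5) + 9)         11111111
step 7: p <- tid                     11111111
step 8: p <- ((10 - p) + (p // 5))   11111111

Answer: 9 steps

p: 10,9,8,7,6,6,5,4
u: 9,10,11,12,13,9,10,11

steps = 9; useful = 60; efficiency = 60/72 = 5/6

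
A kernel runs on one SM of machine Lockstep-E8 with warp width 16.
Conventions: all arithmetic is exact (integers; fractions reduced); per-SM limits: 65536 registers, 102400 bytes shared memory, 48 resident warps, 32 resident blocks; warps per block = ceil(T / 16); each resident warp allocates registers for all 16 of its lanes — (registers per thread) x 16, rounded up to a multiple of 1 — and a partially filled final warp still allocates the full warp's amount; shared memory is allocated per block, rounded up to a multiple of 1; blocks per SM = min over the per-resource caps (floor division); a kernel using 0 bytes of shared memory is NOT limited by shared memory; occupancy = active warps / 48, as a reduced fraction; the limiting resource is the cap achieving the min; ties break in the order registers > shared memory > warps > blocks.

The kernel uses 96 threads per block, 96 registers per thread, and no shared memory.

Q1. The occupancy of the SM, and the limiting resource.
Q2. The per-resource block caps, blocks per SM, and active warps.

Answer: occupancy 7/8, limited by registers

registers: 7 blocks
shared memory: no limit (kernel uses none)
warps: 8 blocks
blocks: 32 blocks

Answer: 7 blocks, 42 active warps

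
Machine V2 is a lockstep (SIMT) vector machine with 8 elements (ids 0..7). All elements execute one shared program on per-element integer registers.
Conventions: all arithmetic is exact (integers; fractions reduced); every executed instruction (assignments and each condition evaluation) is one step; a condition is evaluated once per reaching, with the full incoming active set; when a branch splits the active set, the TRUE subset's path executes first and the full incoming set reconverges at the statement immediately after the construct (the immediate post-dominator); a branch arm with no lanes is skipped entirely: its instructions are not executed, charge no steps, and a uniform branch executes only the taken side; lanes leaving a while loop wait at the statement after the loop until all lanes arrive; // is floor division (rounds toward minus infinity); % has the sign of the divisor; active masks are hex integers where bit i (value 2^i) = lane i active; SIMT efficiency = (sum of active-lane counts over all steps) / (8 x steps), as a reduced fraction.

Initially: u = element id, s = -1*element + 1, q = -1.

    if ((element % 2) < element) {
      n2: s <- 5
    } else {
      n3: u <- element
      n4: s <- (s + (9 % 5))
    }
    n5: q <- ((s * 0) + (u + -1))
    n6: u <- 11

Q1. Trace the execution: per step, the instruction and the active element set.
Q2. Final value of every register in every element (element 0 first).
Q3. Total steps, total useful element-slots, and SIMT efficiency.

step 0: eval ((element % 2) < element) 0xff
step 1: s <- 5                       0xfc
step 2: u <- element                 0x03
step 3: s <- (s + (9 % 5))           0x03
step 4: q <- ((s * 0) + (u + -1))    0xff
step 5: u <- 11                      0xff

Answer: 6 steps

u: 11,11,11,11,11,11,11,11
s: 5,4,5,5,5,5,5,5
q: -1,0,1,2,3,4,5,6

steps = 6; useful = 34; efficiency = 34/48 = 17/24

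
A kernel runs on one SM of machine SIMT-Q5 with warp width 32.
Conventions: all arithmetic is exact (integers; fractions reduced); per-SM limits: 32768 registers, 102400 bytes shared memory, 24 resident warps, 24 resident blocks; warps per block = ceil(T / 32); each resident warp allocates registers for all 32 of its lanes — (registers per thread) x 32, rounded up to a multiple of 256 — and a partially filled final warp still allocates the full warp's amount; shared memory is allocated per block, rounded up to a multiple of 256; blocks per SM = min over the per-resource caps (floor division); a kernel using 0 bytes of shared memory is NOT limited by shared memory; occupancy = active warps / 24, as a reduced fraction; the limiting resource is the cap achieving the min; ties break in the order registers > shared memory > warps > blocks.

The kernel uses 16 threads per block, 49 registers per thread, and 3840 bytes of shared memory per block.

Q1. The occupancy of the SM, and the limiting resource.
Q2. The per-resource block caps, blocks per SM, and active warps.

Answer: occupancy 3/4, limited by registers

registers: 18 blocks
shared memory: 26 blocks
warps: 24 blocks
blocks: 24 blocks

Answer: 18 blocks, 18 active warps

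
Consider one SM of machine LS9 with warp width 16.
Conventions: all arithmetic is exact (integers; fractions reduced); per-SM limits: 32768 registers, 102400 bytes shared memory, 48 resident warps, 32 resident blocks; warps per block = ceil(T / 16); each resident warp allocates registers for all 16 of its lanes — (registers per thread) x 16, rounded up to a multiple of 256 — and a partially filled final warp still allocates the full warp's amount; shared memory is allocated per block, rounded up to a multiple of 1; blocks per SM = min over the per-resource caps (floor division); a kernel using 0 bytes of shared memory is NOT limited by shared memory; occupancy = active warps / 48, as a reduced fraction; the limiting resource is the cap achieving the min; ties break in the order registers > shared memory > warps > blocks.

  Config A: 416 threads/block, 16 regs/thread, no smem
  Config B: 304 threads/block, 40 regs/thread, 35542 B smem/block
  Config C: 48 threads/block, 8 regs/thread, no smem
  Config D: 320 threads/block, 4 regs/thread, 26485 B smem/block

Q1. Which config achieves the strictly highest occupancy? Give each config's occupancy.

occupancies: A 13/24, B 19/24, C 1, D 5/6

Answer: C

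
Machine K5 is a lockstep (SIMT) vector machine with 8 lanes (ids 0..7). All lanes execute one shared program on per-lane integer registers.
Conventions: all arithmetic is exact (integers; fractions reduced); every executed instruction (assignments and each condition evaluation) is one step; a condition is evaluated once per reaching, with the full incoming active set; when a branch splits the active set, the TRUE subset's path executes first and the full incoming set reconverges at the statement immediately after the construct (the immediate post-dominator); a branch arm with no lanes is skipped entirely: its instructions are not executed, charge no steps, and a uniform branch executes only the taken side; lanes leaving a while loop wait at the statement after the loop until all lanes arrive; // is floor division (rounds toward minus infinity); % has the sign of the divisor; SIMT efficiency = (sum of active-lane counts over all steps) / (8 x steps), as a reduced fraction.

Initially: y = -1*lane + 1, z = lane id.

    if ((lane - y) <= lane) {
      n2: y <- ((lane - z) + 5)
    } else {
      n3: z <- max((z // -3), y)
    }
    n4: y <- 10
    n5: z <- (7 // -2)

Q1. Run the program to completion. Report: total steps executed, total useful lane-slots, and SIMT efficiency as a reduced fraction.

Answer: 5 steps, 32 useful, 4/5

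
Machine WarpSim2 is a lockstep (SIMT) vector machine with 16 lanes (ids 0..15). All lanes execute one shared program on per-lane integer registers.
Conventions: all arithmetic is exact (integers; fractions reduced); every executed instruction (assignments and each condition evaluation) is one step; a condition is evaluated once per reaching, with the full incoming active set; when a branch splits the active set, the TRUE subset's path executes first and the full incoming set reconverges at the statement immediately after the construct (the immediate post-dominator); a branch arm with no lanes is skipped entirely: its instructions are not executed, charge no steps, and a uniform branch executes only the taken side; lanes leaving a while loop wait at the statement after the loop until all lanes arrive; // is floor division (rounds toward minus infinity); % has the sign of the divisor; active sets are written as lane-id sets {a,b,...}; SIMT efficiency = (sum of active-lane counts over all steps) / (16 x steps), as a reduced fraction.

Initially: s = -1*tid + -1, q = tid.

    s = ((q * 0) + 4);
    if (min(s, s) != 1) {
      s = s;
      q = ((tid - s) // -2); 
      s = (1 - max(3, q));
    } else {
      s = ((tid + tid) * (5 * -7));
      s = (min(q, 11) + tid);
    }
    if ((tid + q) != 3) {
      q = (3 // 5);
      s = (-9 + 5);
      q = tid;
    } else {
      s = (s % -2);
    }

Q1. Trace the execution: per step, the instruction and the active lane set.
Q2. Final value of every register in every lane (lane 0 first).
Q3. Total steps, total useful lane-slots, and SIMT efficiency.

step 0: s <- ((q * 0) + 4)           {0,1,2,3,4,5,6,7,8,9,10,11,12,13,14,15}
step 1: eval (min(s, s) != 1)        {0,1,2,3,4,5,6,7,8,9,10,11,12,13,14,15}
step 2: s <- s                       {0,1,2,3,4,5,6,7,8,9,10,11,12,13,14,15}
step 3: q <- ((tid - s) // -2)       {0,1,2,3,4,5,6,7,8,9,10,11,12,13,14,15}
step 4: s <- (1 - max(3, q))         {0,1,2,3,4,5,6,7,8,9,10,11,12,13,14,15}
step 5: eval ((tid + q) != 3)        {0,1,2,3,4,5,6,7,8,9,10,11,12,13,14,15}
step 6: q <- (3 // 5)                {0,1,4,5,6,7,8,9,10,11,12,13,14,15}
step 7: s <- (-9 + 5)                {0,1,4,5,6,7,8,9,10,11,12,13,14,15}
step 8: q <- tid                     {0,1,4,5,6,7,8,9,10,11,12,13,14,15}
step 9: s <- (s % -2)                {2,3}

Answer: 10 steps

s: -4,-4,0,0,-4,-4,-4,-4,-4,-4,-4,-4,-4,-4,-4,-4
q: 0,1,1,0,4,5,6,7,8,9,10,11,12,13,14,15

steps = 10; useful = 140; efficiency = 140/160 = 7/8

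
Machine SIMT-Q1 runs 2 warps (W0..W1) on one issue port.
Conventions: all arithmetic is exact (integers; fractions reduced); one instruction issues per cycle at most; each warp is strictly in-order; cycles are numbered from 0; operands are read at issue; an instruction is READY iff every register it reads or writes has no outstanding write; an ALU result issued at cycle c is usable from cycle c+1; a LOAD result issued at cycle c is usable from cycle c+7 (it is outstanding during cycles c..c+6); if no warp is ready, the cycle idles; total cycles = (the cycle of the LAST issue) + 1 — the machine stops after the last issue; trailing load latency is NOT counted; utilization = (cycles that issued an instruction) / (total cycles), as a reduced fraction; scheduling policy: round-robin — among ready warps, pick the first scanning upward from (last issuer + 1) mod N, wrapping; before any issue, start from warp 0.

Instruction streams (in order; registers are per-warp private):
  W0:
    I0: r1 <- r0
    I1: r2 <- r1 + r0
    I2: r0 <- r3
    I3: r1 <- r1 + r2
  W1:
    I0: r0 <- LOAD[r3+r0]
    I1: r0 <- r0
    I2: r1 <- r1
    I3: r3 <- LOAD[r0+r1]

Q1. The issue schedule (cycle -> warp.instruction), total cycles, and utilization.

cycle 0: W0.I0
cycle 1: W1.I0
cycle 2: W0.I1
cycle 3: W0.I2
cycle 4: W0.I3
cycle 5: idle
cycle 6: idle
cycle 7: idle
cycle 8: W1.I1
cycle 9: W1.I2
cycle 10: W1.I3

Answer: 11 cycles, utilization 8/11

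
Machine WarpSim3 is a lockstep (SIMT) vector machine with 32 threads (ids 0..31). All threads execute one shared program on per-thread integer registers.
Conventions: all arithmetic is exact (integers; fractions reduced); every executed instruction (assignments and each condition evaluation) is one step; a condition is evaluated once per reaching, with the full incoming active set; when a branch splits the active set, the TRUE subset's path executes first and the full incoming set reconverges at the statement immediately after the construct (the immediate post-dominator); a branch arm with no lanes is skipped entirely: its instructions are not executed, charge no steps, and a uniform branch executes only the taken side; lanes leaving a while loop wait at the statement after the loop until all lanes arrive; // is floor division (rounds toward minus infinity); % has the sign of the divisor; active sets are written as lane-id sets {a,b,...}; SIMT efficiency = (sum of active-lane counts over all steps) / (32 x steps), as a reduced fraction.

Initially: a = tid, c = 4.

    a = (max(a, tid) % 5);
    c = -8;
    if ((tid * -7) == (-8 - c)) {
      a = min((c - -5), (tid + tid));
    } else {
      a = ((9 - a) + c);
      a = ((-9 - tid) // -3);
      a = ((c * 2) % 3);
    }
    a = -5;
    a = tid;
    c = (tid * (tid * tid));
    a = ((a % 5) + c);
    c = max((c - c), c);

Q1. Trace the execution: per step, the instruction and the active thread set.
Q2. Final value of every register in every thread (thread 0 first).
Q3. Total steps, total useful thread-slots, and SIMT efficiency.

step 0: a <- (max(a, tid) % 5)       {0,1,2,3,4,5,6,7,8,9,10,11,12,13,14,15,16,17,18,19,20,21,22,23,24,25,26,27,28,29,30,31}
step 1: c <- -8                      {0,1,2,3,4,5,6,7,8,9,10,11,12,13,14,15,16,17,18,19,20,21,22,23,24,25,26,27,28,29,30,31}
step 2: eval ((tid * -7) == (-8 - c)) {0,1,2,3,4,5,6,7,8,9,10,11,12,13,14,15,16,17,18,19,20,21,22,23,24,25,26,27,28,29,30,31}
step 3: a <- min((c - -5), (tid + tid)) {0}
step 4: a <- ((9 - a) + c)           {1,2,3,4,5,6,7,8,9,10,11,12,13,14,15,16,17,18,19,20,21,22,23,24,25,26,27,28,29,30,31}
step 5: a <- ((-9 - tid) // -3)      {1,2,3,4,5,6,7,8,9,10,11,12,13,14,15,16,17,18,19,20,21,22,23,24,25,26,27,28,29,30,31}
step 6: a <- ((c * 2) % 3)           {1,2,3,4,5,6,7,8,9,10,11,12,13,14,15,16,17,18,19,20,21,22,23,24,25,26,27,28,29,30,31}
step 7: a <- -5                      {0,1,2,3,4,5,6,7,8,9,10,11,12,13,14,15,16,17,18,19,20,21,22,23,24,25,26,27,28,29,30,31}
step 8: a <- tid                     {0,1,2,3,4,5,6,7,8,9,10,11,12,13,14,15,16,17,18,19,20,21,22,23,24,25,26,27,28,29,30,31}
step 9: c <- (tid * (tid * tid))     {0,1,2,3,4,5,6,7,8,9,10,11,12,13,14,15,16,17,18,19,20,21,22,23,24,25,26,27,28,29,30,31}
step 10: a <- ((a % 5) + c)           {0,1,2,3,4,5,6,7,8,9,10,11,12,13,14,15,16,17,18,19,20,21,22,23,24,25,26,27,28,29,30,31}
step 11: c <- max((c - c), c)         {0,1,2,3,4,5,6,7,8,9,10,11,12,13,14,15,16,17,18,19,20,21,22,23,24,25,26,27,28,29,30,31}

Answer: 12 steps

a: 0,2,10,30,68,125,217,345,515,733,1000,1332,1730,2200,2748,3375,4097,4915,5835,6863,8000,9262,10650,12170,13828,15625,17577,19685,21955,24393,27000,29792
c: 0,1,8,27,64,125,216,343,512,729,1000,1331,1728,2197,2744,3375,4096,4913,5832,6859,8000,9261,10648,12167,13824,15625,17576,19683,21952,24389,27000,29791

steps = 12; useful = 350; efficiency = 350/384 = 175/192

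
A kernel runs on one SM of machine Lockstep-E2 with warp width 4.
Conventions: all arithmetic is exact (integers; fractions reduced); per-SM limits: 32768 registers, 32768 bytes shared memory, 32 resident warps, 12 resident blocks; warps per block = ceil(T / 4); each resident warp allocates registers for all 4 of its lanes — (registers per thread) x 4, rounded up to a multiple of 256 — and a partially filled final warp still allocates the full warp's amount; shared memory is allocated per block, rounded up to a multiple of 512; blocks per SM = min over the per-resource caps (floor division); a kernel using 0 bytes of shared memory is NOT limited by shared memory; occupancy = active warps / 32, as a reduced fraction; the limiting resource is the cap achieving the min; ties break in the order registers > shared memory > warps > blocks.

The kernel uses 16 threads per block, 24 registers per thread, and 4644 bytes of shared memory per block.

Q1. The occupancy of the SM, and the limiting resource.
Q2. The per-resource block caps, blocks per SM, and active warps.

Answer: occupancy 3/4, limited by shared memory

registers: 32 blocks
shared memory: 6 blocks
warps: 8 blocks
blocks: 12 blocks

Answer: 6 blocks, 24 active warps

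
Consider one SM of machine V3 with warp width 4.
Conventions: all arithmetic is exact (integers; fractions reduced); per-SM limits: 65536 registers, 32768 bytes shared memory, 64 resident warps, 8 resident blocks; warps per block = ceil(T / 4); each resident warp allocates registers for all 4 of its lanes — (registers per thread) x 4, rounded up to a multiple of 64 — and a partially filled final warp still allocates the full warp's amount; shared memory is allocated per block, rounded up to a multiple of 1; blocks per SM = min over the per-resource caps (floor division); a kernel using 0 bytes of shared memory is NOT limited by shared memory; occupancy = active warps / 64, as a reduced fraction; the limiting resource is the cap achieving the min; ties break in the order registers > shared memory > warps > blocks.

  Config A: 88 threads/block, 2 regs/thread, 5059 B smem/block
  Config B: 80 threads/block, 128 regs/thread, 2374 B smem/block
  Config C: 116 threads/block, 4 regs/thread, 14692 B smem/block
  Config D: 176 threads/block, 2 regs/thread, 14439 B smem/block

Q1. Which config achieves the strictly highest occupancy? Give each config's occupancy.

occupancies: A 11/16, B 15/16, C 29/32, D 11/16

Answer: B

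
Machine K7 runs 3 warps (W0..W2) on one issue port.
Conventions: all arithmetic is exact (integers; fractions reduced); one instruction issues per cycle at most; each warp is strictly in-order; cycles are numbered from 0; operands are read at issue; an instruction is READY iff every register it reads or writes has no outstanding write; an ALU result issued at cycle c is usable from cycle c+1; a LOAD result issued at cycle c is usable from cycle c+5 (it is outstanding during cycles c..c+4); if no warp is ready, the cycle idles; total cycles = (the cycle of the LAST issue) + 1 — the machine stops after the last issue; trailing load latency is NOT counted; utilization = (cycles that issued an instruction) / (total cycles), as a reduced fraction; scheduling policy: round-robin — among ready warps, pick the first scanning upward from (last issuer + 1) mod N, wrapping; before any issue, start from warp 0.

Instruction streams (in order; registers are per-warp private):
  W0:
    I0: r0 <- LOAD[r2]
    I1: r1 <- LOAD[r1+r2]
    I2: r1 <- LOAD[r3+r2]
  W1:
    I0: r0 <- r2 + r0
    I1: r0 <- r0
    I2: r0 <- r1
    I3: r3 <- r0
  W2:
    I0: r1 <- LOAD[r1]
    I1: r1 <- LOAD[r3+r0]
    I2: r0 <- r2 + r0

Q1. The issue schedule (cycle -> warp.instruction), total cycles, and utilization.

cycle 0: W0.I0
cycle 1: W1.I0
cycle 2: W2.I0
cycle 3: W0.I1
cycle 4: W1.I1
cycle 5: W1.I2
cycle 6: W1.I3
cycle 7: W2.I1
cycle 8: W0.I2
cycle 9: W2.I2

Answer: 10 cycles, utilization 1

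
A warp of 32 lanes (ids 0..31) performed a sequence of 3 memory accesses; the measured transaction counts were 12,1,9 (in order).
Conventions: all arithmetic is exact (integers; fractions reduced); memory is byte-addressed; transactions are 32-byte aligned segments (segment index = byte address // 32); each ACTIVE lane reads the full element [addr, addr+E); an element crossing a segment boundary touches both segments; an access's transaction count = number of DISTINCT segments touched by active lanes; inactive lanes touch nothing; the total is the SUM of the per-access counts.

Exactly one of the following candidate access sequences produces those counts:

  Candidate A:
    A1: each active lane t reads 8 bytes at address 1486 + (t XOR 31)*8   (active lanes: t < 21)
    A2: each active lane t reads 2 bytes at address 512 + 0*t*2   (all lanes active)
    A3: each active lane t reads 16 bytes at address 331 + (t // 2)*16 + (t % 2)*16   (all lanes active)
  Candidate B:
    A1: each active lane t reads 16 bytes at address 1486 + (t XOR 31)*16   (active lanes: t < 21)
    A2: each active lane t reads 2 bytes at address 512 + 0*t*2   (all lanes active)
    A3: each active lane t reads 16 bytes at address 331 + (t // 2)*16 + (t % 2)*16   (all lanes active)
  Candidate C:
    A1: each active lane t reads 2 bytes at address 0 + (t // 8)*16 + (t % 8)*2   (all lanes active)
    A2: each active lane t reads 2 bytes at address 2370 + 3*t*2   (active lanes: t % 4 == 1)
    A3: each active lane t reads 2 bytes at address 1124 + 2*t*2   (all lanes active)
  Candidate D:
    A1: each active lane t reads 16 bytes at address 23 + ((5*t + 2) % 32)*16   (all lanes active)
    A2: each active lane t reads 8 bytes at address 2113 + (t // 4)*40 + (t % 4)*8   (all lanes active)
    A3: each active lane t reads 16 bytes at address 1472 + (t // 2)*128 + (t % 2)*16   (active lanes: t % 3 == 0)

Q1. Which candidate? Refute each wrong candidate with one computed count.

A: A1 gives 6 transactions, not 12
C: A1 gives 2 transactions, not 12
D: A1 gives 17 transactions, not 12
B: all counts match (12,1,9)

Answer: B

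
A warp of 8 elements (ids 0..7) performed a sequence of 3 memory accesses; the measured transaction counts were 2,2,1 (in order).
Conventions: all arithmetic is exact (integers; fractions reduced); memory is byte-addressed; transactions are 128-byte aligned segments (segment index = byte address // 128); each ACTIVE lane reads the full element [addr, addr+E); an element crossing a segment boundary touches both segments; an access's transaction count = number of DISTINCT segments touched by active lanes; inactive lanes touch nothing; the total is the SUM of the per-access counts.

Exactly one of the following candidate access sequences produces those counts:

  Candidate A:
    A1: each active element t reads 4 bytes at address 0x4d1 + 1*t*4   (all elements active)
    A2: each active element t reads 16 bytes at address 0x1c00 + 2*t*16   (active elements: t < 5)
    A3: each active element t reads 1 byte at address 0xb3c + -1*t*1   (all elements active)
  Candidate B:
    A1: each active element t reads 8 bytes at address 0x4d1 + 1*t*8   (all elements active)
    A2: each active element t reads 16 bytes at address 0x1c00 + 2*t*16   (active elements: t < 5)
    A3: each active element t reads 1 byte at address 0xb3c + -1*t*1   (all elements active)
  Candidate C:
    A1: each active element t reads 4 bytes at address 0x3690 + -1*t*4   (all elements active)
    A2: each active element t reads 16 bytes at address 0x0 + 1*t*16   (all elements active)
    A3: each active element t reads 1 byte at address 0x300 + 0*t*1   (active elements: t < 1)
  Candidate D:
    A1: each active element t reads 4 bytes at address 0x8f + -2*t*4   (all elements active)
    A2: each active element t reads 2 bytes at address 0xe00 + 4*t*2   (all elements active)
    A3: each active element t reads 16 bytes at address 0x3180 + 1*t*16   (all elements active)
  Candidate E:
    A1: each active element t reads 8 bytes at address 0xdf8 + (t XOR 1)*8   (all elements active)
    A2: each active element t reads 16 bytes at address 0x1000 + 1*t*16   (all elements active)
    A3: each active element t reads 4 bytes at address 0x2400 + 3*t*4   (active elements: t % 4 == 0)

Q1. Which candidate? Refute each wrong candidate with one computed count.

A: A1 gives 1 transaction, not 2
C: A2 gives 1 transaction, not 2
D: A2 gives 1 transaction, not 2
E: A2 gives 1 transaction, not 2
B: all counts match (2,2,1)

Answer: B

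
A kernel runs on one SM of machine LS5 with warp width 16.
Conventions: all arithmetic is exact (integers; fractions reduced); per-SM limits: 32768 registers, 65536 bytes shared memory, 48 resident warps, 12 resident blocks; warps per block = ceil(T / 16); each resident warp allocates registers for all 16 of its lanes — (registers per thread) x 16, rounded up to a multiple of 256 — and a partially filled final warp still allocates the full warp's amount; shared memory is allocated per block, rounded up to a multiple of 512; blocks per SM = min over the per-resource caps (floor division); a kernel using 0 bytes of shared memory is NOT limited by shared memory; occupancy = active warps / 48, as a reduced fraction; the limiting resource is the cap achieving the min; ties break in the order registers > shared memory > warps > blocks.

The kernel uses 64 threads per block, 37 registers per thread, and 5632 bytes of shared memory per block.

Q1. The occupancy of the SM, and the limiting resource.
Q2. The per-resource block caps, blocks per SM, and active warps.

Answer: occupancy 5/6, limited by registers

registers: 10 blocks
shared memory: 11 blocks
warps: 12 blocks
blocks: 12 blocks

Answer: 10 blocks, 40 active warps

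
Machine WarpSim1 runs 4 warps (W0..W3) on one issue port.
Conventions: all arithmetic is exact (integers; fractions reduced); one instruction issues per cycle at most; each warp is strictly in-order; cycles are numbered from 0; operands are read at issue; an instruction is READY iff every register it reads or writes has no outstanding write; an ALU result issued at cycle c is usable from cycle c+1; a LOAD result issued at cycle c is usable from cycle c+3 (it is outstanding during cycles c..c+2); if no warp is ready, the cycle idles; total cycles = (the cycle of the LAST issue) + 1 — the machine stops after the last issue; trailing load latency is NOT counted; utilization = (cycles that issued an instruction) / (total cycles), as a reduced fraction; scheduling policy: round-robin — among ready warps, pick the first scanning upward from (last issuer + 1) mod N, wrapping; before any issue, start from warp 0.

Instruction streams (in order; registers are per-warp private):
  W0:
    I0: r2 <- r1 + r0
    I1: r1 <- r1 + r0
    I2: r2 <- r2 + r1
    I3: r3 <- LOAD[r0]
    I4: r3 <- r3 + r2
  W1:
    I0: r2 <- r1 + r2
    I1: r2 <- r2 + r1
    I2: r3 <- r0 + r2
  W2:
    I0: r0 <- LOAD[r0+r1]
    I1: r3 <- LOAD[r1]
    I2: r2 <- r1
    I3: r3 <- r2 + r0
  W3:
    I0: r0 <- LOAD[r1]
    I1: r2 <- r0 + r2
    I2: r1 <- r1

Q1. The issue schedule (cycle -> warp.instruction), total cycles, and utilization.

cycle 0: W0.I0
cycle 1: W1.I0
cycle 2: W2.I0
cycle 3: W3.I0
cycle 4: W0.I1
cycle 5: W1.I1
cycle 6: W2.I1
cycle 7: W3.I1
cycle 8: W0.I2
cycle 9: W1.I2
cycle 10: W2.I2
cycle 11: W3.I2
cycle 12: W0.I3
cycle 13: W2.I3
cycle 14: idle
cycle 15: W0.I4

Answer: 16 cycles, utilization 15/16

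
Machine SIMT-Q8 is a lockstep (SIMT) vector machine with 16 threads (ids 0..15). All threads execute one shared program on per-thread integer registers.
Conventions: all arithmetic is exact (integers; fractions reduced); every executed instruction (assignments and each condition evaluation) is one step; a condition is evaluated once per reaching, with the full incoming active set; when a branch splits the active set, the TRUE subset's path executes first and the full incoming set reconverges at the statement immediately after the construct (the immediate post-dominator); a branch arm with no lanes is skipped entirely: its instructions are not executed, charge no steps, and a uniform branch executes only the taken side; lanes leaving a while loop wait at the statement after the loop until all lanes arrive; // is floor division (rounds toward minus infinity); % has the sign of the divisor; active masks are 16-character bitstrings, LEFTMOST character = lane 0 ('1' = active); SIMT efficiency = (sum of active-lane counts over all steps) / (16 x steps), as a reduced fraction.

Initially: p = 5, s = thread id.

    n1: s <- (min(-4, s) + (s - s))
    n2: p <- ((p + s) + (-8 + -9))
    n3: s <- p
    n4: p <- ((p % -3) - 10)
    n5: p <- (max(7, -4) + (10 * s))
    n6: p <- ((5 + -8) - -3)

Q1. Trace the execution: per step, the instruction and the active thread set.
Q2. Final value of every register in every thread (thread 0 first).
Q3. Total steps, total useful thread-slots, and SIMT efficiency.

step 0: s <- (min(-4, s) + (s - s))  1111111111111111
step 1: p <- ((p + s) + (-8 + -9))   1111111111111111
step 2: s <- p                       1111111111111111
step 3: p <- ((p % -3) - 10)         1111111111111111
step 4: p <- (max(7, -4) + (10 * s)) 1111111111111111
step 5: p <- ((5 + -8) - -3)         1111111111111111

Answer: 6 steps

p: 0,0,0,0,0,0,0,0,0,0,0,0,0,0,0,0
s: -16,-16,-16,-16,-16,-16,-16,-16,-16,-16,-16,-16,-16,-16,-16,-16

steps = 6; useful = 96; efficiency = 96/96 = 1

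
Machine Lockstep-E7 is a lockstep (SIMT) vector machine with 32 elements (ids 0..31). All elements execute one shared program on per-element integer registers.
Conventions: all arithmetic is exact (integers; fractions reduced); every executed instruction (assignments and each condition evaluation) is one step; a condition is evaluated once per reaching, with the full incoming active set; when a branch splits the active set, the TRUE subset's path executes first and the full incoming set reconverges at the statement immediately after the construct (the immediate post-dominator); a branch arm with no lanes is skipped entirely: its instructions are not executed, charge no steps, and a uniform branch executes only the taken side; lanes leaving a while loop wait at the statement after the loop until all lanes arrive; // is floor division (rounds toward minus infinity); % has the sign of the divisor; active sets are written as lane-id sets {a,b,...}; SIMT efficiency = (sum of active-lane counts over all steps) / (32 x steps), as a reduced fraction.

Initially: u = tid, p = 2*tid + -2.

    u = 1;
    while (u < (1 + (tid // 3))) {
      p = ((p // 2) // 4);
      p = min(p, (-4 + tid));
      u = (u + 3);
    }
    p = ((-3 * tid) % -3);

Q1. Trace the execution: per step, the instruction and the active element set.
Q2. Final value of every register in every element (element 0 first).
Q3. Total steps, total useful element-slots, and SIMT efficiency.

step 0: u <- 1                       {0,1,2,3,4,5,6,7,8,9,10,11,12,13,14,15,16,17,18,19,20,21,22,23,24,25,26,27,28,29,30,31}
step 1: eval (u < (1 + (tid // 3)))  {0,1,2,3,4,5,6,7,8,9,10,11,12,13,14,15,16,17,18,19,20,21,22,23,24,25,26,27,28,29,30,31}
step 2: p <- ((p // 2) // 4)         {3,4,5,6,7,8,9,10,11,12,13,14,15,16,17,18,19,20,21,22,23,24,25,26,27,28,29,30,31}
step 3: p <- min(p, (-4 + tid))      {3,4,5,6,7,8,9,10,11,12,13,14,15,16,17,18,19,20,21,22,23,24,25,26,27,28,29,30,31}
step 4: u <- (u + 3)                 {3,4,5,6,7,8,9,10,11,12,13,14,15,16,17,18,19,20,21,22,23,24,25,26,27,28,29,30,31}
step 5: eval (u < (1 + (tid // 3)))  {3,4,5,6,7,8,9,10,11,12,13,14,15,16,17,18,19,20,21,22,23,24,25,26,27,28,29,30,31}
step 6: p <- ((p // 2) // 4)         {12,13,14,15,16,17,18,19,20,21,22,23,24,25,26,27,28,29,30,31}
step 7: p <- min(p, (-4 + tid))      {12,13,14,15,16,17,18,19,20,21,22,23,24,25,26,27,28,29,30,31}
step 8: u <- (u + 3)                 {12,13,14,15,16,17,18,19,20,21,22,23,24,25,26,27,28,29,30,31}
step 9: eval (u < (1 + (tid // 3)))  {12,13,14,15,16,17,18,19,20,21,22,23,24,25,26,27,28,29,30,31}
step 10: p <- ((p // 2) // 4)         {21,22,23,24,25,26,27,28,29,30,31}
step 11: p <- min(p, (-4 + tid))      {21,22,23,24,25,26,27,28,29,30,31}
step 12: u <- (u + 3)                 {21,22,23,24,25,26,27,28,29,30,31}
step 13: eval (u < (1 + (tid // 3)))  {21,22,23,24,25,26,27,28,29,30,31}
step 14: p <- ((p // 2) // 4)         {30,31}
step 15: p <- min(p, (-4 + tid))      {30,31}
step 16: u <- (u + 3)                 {30,31}
step 17: eval (u < (1 + (tid // 3)))  {30,31}
step 18: p <- ((-3 * tid) % -3)       {0,1,2,3,4,5,6,7,8,9,10,11,12,13,14,15,16,17,18,19,20,21,22,23,24,25,26,27,28,29,30,31}

Answer: 19 steps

u: 1,1,1,4,4,4,4,4,4,4,4,4,7,7,7,7,7,7,7,7,7,10,10,10,10,10,10,10,10,10,13,13
p: 0,0,0,0,0,0,0,0,0,0,0,0,0,0,0,0,0,0,0,0,0,0,0,0,0,0,0,0,0,0,0,0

steps = 19; useful = 344; efficiency = 344/608 = 43/76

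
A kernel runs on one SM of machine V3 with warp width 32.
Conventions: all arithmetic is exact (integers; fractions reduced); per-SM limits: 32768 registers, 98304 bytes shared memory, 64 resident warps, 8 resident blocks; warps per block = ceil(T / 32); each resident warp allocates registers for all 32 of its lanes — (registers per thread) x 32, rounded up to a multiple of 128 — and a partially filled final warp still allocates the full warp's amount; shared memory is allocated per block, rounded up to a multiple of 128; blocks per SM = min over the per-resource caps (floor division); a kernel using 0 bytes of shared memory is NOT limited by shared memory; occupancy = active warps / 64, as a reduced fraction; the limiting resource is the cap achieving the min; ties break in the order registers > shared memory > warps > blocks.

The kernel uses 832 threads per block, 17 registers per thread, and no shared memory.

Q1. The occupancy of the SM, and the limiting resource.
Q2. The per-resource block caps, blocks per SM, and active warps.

Answer: occupancy 13/32, limited by registers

registers: 1 block
shared memory: no limit (kernel uses none)
warps: 2 blocks
blocks: 8 blocks

Answer: 1 block, 26 active warps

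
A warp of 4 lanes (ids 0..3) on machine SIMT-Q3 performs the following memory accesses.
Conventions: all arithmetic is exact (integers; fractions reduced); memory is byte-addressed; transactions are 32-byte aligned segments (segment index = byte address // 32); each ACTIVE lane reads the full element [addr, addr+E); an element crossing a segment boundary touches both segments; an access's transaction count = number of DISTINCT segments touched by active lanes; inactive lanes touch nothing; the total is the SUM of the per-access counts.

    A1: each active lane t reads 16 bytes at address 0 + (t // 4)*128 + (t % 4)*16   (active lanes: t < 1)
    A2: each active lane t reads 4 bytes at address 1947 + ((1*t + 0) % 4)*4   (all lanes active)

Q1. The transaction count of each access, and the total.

A1: 1 transaction
A2: 2 transactions

Answer: 1,2; total 3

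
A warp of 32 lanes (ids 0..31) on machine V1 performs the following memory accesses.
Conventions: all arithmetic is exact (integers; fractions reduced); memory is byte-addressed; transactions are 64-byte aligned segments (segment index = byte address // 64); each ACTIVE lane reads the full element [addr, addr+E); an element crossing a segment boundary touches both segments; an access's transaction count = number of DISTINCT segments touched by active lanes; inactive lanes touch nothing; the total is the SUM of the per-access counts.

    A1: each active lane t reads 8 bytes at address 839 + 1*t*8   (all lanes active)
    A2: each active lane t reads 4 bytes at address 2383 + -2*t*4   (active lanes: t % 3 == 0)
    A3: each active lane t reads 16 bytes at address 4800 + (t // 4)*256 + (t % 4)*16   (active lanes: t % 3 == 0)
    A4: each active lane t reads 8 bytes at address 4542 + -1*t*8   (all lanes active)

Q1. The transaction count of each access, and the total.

A1: 5 transactions
A2: 5 transactions
A3: 8 transactions
A4: 5 transactions

Answer: 5,5,8,5; total 23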